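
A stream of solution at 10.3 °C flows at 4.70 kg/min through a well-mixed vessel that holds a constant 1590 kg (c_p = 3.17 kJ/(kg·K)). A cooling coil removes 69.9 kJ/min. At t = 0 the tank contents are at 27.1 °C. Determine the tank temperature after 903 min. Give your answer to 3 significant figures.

Unsteady energy balance on the tank contents: M c_p dT/dt = ṁ c_p (T_in − T) − 69.9.
τ = M/ṁ = 338.30 min; T_ss = T_in − Q̇/(ṁ c_p) = 10.3 − 69.9/(4.70·3.17) = 5.6084 °C.
This is linear first-order; T(t) = T_ss + (T₀ − T_ss) e^(−t/τ).
T(903) = 5.6084 + (21.492)·e^(−903/338.30) = 5.6084 + (21.492)·0.069305 = 7.0979 °C.

7.10 °C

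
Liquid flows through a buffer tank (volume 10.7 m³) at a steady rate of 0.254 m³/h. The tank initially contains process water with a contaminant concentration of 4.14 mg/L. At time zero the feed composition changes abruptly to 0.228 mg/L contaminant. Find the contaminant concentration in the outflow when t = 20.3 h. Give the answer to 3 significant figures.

2.64 mg/L

Species balance on the tank: V dC/dt = Q(C_in − C).
Time constant τ = V/Q = 10.7/0.254 = 42.126 h.
This is linear first-order; C(t) = C_in + (C₀ − C_in) e^(−t/τ).
C(20.3) = 0.228 + (4.14 − 0.228)·e^(−20.3/42.126) = 0.228 + (3.9120)·0.61762 = 2.6441 mg/L.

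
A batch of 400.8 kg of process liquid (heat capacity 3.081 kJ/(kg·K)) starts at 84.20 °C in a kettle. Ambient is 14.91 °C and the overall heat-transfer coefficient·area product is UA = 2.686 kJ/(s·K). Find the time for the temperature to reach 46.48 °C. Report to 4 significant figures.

Lumped-capacitance energy balance: M c_p dT/dt = UA(T_amb − T).
τ = M c_p/UA = 459.741 s; T_ss = T_amb = 14.9100 °C.
T(t) = T_ss + (T₀ − T_ss)e^(−t/τ); set T = 46.48:
t = −τ ln[(T − T_ss)/(T₀ − T_ss)] = −459.741 · ln(0.455621) = 361.399 s.

361.4 s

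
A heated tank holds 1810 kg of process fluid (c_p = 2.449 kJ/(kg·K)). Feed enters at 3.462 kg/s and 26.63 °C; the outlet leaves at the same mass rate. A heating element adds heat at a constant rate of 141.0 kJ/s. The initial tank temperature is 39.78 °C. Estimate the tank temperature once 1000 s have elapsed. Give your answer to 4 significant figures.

42.75 °C

M c_p dT/dt = ṁ c_p (T_in − T) + Q̇.
Rearrange: dT/dt = (T_ss − T)/τ with τ = M/ṁ = 522.819 s and T_ss = T_in + Q̇/(ṁ c_p) = 43.2604 °C.
T approaches T_ss exponentially: T(t) = T_ss + (T₀ − T_ss) e^(−t/τ).
T(1000) = 43.2604 + (-3.48042)·e^(−1000/522.819) = 43.2604 + (-3.48042)·0.147680 = 42.7464 °C.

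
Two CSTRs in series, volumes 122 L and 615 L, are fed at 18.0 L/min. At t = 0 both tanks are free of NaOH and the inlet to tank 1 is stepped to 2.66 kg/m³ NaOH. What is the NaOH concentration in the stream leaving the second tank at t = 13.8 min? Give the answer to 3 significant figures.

0.530 kg/m³

Species balance on tank i: dCᵢ/dt = (Cᵢ₋₁ − Cᵢ)/τᵢ with τᵢ = Vᵢ/Q.
τ₁ = 122/18.0 = 6.7778 min; τ₂ = 615/18.0 = 34.167 min.
Solving the cascade with C₁(0)=C₂(0)=0 gives C₂(t) = C_in[1 − (τ₁ e^(−t/τ₁) − τ₂ e^(−t/τ₂))/(τ₁ − τ₂)].
At t = 13.8: e^(−t/τ₁) = 0.13054, e^(−t/τ₂) = 0.66771.
C₂ = 2.66·[1 − (6.7778·0.13054 − 34.167·0.66771)/(-27.389)] = 2.66·0.19936 = 0.53030 kg/m³.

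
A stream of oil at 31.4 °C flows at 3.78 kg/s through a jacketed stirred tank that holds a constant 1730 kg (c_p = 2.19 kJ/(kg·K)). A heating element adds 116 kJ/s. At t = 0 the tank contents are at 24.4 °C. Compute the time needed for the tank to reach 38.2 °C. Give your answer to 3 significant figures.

First-law balance (no shaft work): M c_p dT/dt = ṁ c_p (T_in − T) + 116.
τ = M/ṁ = 457.67 s; T_ss = T_in + Q̇/(ṁ c_p) = 45.413 °C.
T(t) = T_ss + (T₀ − T_ss) e^(−t/τ). Set T = 38.2:
e^(−t/τ) = (38.2 − 45.413)/(24.4 − 45.413) = 0.34325
t = −457.67 · ln(0.34325) = 489.38 s.

489 s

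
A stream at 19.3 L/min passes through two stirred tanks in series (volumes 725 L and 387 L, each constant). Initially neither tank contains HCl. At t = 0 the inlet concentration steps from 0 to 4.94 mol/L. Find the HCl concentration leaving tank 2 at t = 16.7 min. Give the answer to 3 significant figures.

Time constants: τᵢ = Vᵢ/Q for each well-mixed tank.
τ₁ = 725/19.3 = 37.565 min; τ₂ = 387/19.3 = 20.052 min.
Solving the cascade with C₁(0)=C₂(0)=0 gives C₂(t) = C_in[1 − (τ₁ e^(−t/τ₁) − τ₂ e^(−t/τ₂))/(τ₁ − τ₂)].
At t = 16.7: e^(−t/τ₁) = 0.64110, e^(−t/τ₂) = 0.43481.
C₂ = 4.94·[1 − (37.565·0.64110 − 20.052·0.43481)/(17.513)] = 4.94·0.12270 = 0.60614 mol/L.

0.606 mol/L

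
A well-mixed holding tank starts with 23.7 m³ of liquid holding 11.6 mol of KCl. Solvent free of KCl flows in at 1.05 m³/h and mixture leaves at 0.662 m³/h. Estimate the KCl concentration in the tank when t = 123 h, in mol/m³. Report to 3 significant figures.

0.0247 mol/m³

Let m(t) be the amount of KCl. Volume: V(t) = V₀ + (Q_in − Q_out) t = 23.7 + 0.38800 t; V(123) = 71.424 m³.
No KCl enters, so dm/dt = −Q_out · (m/V).
dm/m = −Q_out dt/(V₀ + 0.38800 t); integrating gives ln(m/m₀) = −(Q_out/(Q_in−Q_out)) ln(V/V₀).
m = m₀ (V₀/V)^(Q_out/(Q_in−Q_out)) = 11.6 × (23.7/71.424)^(1.7062) = 1.7662 mol.
C = m/V = 1.7662/71.424 = 0.024728 mol/m³.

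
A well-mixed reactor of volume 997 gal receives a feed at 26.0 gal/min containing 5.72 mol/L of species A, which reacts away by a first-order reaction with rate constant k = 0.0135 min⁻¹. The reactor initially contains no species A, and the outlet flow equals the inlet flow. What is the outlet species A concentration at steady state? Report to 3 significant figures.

3.77 mol/L

V dC/dt = Q(C_in − C) − k V C.
At steady state: 0 = Q C_in − (Q + kV) C_ss, so C_ss = Q C_in/(Q + kV).
C_ss = 26.0·5.72/(26.0 + 0.0135·997) = 148.72/39.459 = 3.7689 mol/L.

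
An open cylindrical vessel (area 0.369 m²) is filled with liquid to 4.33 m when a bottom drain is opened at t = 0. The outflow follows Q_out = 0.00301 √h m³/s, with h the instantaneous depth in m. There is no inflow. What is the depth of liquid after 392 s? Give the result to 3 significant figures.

0.232 m

A dh/dt = −Q_out = −0.00301 √h.
Separate and integrate: 2(√h − √h₀) = −(0.00301/A) t.
√h = √4.33 − 0.00301·392/(2·0.369) = 2.0809 − 1.5988 = 0.48206.
h = 0.48206² = 0.23238 m.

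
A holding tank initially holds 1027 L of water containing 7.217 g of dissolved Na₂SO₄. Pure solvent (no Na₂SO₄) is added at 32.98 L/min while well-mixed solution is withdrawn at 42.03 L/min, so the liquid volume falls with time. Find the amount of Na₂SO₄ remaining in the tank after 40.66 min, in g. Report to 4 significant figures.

0.9195 g

Total volume: dV/dt = Q_in − Q_out = -9.05000 L/min, so V(t) = 1027 − 9.05000 t and V(40.66) = 659.027 L.
Solute balance: dm/dt = 0 − Q_out C = −Q_out m/V(t).
dm/m = −Q_out dt/(V₀ − 9.05000 t); integrating gives ln(m/m₀) = −(Q_out/(Q_in−Q_out)) ln(V/V₀).
m = m₀ (V₀/V)^(Q_out/(Q_in−Q_out)) = 7.217 × (1027/659.027)^(-4.64420) = 0.919542 g.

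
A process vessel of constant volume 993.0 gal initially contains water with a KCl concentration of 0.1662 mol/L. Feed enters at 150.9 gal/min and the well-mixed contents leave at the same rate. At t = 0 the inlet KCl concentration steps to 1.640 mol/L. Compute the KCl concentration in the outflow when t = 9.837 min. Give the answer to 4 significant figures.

Accumulation = in − out for the solute gives V dC/dt = Q(C_in − C).
Rewrite as dC/dt + C/τ = C_in/τ, τ = V/Q = 6.58052 min.
Integrating: C(t) = C_in + (C₀ − C_in) e^(−t/τ).
C(9.837) = 1.640 + (0.1662 − 1.640)·e^(−9.837/6.58052) = 1.640 + (-1.47380)·0.224278 = 1.30946 mol/L.

1.309 mol/L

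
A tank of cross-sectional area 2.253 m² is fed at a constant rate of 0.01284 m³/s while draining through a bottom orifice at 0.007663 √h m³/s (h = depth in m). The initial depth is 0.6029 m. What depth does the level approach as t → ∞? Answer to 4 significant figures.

A dh/dt = Q_in − 0.007663 √h. Steady state requires inflow = outflow:
Q_in = 0.007663 √h_ss ⇒ √h_ss = 0.01284/0.007663 = 1.67558.
h_ss = 1.67558² = 2.80758 m. (Since h₀ = 0.6029 m < h_ss, the level will rise toward this value.)

2.808 m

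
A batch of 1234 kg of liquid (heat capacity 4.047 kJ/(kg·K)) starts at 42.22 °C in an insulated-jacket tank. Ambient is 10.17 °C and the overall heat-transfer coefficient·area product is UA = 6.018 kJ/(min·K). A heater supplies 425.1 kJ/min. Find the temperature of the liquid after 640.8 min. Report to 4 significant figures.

62.98 °C

Energy balance: M c_p dT/dt = −UA(T − T_amb) + Q̇.
dT/dt = (T_ss − T)/τ with T_ss = T_amb + Q̇/UA = 10.17 + 425.1/6.018 = 80.8081 °C, τ = M c_p/UA = 1234·4.047/6.018 = 829.843 min.
Solution: T(t) = T_ss + (T₀ − T_ss) e^(−t/τ).
T(640.8) = 80.8081 + (-38.5881)·0.461998 = 62.9805 °C.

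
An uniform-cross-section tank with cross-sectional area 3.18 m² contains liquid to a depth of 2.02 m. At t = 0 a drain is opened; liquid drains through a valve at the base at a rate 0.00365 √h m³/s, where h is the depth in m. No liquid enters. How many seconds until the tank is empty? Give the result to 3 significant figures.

2480 s

Unsteady balance on liquid volume: A dh/dt = −0.00365 √h.
This is separable: 2 d(√h)/dt = −0.00365/A, so √h = √h₀ − (0.00365/(2A)) t.
Tank is empty when √h = 0: t_empty = 2A√h₀/0.00365.
t_empty = 2·3.18·√2.02/0.00365 = 6.3600·1.4213/0.00365 = 2476.5 s.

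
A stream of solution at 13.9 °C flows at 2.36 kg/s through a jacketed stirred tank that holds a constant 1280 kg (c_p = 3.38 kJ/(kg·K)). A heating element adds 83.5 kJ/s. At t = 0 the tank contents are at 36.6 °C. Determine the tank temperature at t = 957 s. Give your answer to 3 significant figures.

M c_p dT/dt = ṁ c_p (T_in − T) + Q̇.
τ = M/ṁ = 542.37 s; T_ss = T_in + Q̇/(ṁ c_p) = 13.9 + 83.5/(2.36·3.38) = 24.368 °C.
This is linear first-order; T(t) = T_ss + (T₀ − T_ss) e^(−t/τ).
T(957) = 24.368 + (12.232)·e^(−957/542.37) = 24.368 + (12.232)·0.17128 = 26.463 °C.

26.5 °C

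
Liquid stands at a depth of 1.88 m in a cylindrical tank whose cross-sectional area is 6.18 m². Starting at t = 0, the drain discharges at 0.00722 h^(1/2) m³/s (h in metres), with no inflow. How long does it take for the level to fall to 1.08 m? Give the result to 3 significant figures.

568 s

Accumulation of liquid (constant cross-section A): A dh/dt = −0.00722 √h.
Separate and integrate: 2(√h − √h₀) = −(0.00722/A) t.
t = 2A(√h₀ − √h)/0.00722 = 2·6.18·(√1.88 − √1.08)/0.00722
  = 12.360 × (1.3711 − 1.0392) / 0.00722 = 568.18 s.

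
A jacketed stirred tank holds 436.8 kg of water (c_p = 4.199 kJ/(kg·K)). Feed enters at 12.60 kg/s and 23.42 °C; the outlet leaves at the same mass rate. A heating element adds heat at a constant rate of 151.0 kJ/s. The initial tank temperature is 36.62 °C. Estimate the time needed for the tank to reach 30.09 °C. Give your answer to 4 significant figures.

M c_p dT/dt = ṁ c_p (T_in − T) + Q̇.
τ = M/ṁ = 34.6667 s; T_ss = T_in + Q̇/(ṁ c_p) = 26.2740 °C.
T(t) = T_ss + (T₀ − T_ss) e^(−t/τ). Set T = 30.09:
e^(−t/τ) = (30.09 − 26.2740)/(36.62 − 26.2740) = 0.368836
t = −34.6667 · ln(0.368836) = 34.5767 s.

34.58 s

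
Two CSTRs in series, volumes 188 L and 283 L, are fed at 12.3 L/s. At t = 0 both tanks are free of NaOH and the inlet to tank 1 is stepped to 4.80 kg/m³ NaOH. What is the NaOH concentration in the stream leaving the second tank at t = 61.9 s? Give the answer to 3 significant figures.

4.00 kg/m³

Each tank obeys Vᵢ dCᵢ/dt = Q(Cᵢ₋₁ − Cᵢ), so τᵢ = Vᵢ/Q.
τ₁ = 188/12.3 = 15.285 s; τ₂ = 283/12.3 = 23.008 s.
Solving the cascade with C₁(0)=C₂(0)=0 gives C₂(t) = C_in[1 − (τ₁ e^(−t/τ₁) − τ₂ e^(−t/τ₂))/(τ₁ − τ₂)].
At t = 61.9: e^(−t/τ₁) = 0.017425, e^(−t/τ₂) = 0.067857.
C₂ = 4.80·[1 − (15.285·0.017425 − 23.008·0.067857)/(-7.7236)] = 4.80·0.83234 = 3.9952 kg/m³.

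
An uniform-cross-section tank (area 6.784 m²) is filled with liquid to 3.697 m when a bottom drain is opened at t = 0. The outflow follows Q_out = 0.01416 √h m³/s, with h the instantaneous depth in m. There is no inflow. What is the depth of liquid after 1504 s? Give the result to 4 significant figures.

A dh/dt = −Q_out = −0.01416 √h.
Separate and integrate: 2(√h − √h₀) = −(0.01416/A) t.
√h = √3.697 − 0.01416·1504/(2·6.784) = 1.92276 − 1.56962 = 0.353136.
h = 0.353136² = 0.124705 m.

0.1247 m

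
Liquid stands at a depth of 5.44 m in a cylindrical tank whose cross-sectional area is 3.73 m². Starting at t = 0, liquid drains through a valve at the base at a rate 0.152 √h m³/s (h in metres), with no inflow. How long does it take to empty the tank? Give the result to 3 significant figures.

114 s

A dh/dt = −Q_out = −0.152 √h.
This is separable: 2 d(√h)/dt = −0.152/A, so √h = √h₀ − (0.152/(2A)) t.
Set h = 0: 2√h₀ = (0.152/A) t_empty ⇒ t_empty = 2A√h₀/0.152.
t_empty = 2·3.73·√5.44/0.152 = 7.4600·2.3324/0.152 = 114.47 s.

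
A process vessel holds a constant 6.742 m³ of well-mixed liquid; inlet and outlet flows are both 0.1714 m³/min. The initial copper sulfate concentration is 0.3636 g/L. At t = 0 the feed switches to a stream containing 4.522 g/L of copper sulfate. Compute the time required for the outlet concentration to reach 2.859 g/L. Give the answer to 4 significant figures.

36.05 min

Species balance on the tank: V dC/dt = Q(C_in − C), so τ = V/Q = 39.3349 min.
C(t) = C_in + (C₀ − C_in) e^(−t/τ). Set C = 2.859 and solve for t:
e^(−t/τ) = (C − C_in)/(C₀ − C_in) = (2.859 − 4.522)/(0.3636 − 4.522) = 0.399913
t = −τ ln(…) = 39.3349 × 0.916507 = 36.0507 min.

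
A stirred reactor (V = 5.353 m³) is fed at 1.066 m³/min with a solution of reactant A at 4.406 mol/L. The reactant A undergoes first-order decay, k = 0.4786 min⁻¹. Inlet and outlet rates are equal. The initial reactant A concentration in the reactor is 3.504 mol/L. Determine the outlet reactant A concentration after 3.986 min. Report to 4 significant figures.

1.443 mol/L

Species balance: V dC/dt = Q C_in − Q C − k V C.
This is linear with rate a = Q/V + k = 0.677741 min⁻¹.
C_ss = Q C_in/(Q + kV) = 1.29462 mol/L; C(t) = C_ss + (C₀ − C_ss) e^(−a t).
C(3.986) = 1.29462 + (2.20938)·e^(−0.677741·3.986) = 1.29462 + (2.20938)·0.0671065 = 1.44288 mol/L.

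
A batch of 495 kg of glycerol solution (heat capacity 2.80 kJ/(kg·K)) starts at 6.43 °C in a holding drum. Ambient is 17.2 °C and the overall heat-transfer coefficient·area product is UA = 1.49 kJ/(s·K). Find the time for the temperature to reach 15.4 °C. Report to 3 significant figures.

Unsteady energy balance on the tank contents: M c_p dT/dt = −UA(T − T_amb).
τ = M c_p/UA = 930.20 s; T_ss = T_amb = 17.200 °C.
T(t) = T_ss + (T₀ − T_ss)e^(−t/τ); set T = 15.4:
t = −τ ln[(T − T_ss)/(T₀ − T_ss)] = −930.20 · ln(0.16713) = 1664.1 s.

1660 s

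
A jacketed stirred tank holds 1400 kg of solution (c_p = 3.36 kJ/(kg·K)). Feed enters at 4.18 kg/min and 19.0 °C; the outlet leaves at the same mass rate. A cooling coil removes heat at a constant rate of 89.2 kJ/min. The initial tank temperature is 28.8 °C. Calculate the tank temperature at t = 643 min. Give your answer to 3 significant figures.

M c_p dT/dt = ṁ c_p (T_in − T) − Q̇.
τ = M/ṁ = 334.93 min; T_ss = T_in − Q̇/(ṁ c_p) = 19.0 − 89.2/(4.18·3.36) = 12.649 °C.
T approaches T_ss exponentially: T(t) = T_ss + (T₀ − T_ss) e^(−t/τ).
T(643) = 12.649 + (16.151)·e^(−643/334.93) = 12.649 + (16.151)·0.14663 = 15.017 °C.

15.0 °C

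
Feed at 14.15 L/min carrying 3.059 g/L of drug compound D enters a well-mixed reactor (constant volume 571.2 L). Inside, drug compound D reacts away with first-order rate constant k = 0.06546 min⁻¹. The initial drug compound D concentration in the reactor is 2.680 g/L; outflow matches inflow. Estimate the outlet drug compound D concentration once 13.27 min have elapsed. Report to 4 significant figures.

1.396 g/L

Species balance: V dC/dt = Q C_in − Q C − k V C.
This is linear with rate a = Q/V + k = 0.0902324 min⁻¹.
C_ss = Q C_in/(Q + kV) = 0.839818 g/L; C(t) = C_ss + (C₀ − C_ss) e^(−a t).
C(13.27) = 0.839818 + (1.84018)·e^(−0.0902324·13.27) = 0.839818 + (1.84018)·0.301983 = 1.39552 g/L.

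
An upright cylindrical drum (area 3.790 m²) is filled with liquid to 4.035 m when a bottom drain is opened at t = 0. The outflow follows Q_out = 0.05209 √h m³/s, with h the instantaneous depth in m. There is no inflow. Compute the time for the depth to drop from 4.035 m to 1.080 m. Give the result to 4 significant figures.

141.1 s

A dh/dt = −Q_out = −0.05209 √h.
This is separable: 2 d(√h)/dt = −0.05209/A, so √h = √h₀ − (0.05209/(2A)) t.
t = 2A(√h₀ − √h)/0.05209 = 2·3.790·(√4.035 − √1.080)/0.05209
  = 7.58000 × (2.00873 − 1.03923) / 0.05209 = 141.079 s.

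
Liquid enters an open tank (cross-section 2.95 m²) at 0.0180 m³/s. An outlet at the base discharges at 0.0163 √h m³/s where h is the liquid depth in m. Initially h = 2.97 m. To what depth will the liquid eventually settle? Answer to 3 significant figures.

1.22 m

A dh/dt = Q_in − 0.0163 √h. Steady state requires inflow = outflow:
Q_in = 0.0163 √h_ss ⇒ √h_ss = 0.0180/0.0163 = 1.1043.
h_ss = 1.1043² = 1.2195 m. (Since h₀ = 2.97 m > h_ss, the level will fall toward this value.)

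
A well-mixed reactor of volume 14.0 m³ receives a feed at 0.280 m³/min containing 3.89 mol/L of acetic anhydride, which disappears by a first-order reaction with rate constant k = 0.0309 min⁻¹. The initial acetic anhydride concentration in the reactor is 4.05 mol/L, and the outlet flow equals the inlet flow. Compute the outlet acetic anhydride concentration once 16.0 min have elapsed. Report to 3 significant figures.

Accumulation = in − out − consumed: V dC/dt = Q C_in − Q C − k V C.
dC/dt = (Q/V) C_in − (Q/V + k) C; effective rate a = Q/V + k = 0.020000 + 0.0309 = 0.050900 min⁻¹.
C_ss = Q C_in/(Q + kV) = 1.5285 mol/L; C(t) = C_ss + (C₀ − C_ss) e^(−a t).
C(16.0) = 1.5285 + (2.5215)·e^(−0.050900·16.0) = 1.5285 + (2.5215)·0.44290 = 2.6453 mol/L.

2.65 mol/L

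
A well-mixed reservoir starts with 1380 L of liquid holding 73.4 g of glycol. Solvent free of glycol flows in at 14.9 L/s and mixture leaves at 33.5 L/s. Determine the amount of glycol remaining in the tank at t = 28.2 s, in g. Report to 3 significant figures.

Total volume: dV/dt = Q_in − Q_out = -18.600 L/s, so V(t) = 1380 − 18.600 t and V(28.2) = 855.48 L.
Species balance (pure solvent in): dm/dt = −Q_out · m/V(t).
Separate: dm/m = −Q_out dt/V(t) ⇒ ln(m/m₀) = −(Q_out/(Q_in−Q_out)) ln(V/V₀).
m = m₀ (V₀/V)^(Q_out/(Q_in−Q_out)) = 73.4 × (1380/855.48)^(-1.8011) = 31.022 g.

31.0 g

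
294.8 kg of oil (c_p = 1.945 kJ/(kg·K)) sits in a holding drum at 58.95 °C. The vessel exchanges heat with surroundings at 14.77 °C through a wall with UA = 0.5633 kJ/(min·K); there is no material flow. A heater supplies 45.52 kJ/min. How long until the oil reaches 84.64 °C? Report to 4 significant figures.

1230 min

Heat balance on the well-mixed liquid: M c_p dT/dt = −UA(T − T_amb) + Q̇.
τ = M c_p/UA = 1017.91 min; T_ss = T_amb + Q̇/UA = 14.77 + 45.52/0.5633 = 95.5795 °C.
T(t) = T_ss + (T₀ − T_ss)e^(−t/τ); set T = 84.64:
t = −τ ln[(T − T_ss)/(T₀ − T_ss)] = −1017.91 · ln(0.298653) = 1230.11 min.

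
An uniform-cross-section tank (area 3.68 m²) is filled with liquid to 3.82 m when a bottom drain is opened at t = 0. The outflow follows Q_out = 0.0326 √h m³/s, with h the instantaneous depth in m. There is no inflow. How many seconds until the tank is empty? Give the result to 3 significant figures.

Accumulation of liquid (constant cross-section A): A dh/dt = −0.0326 √h.
∫ h^(−1/2) dh = −(0.0326/A) ∫ dt, giving 2√h = 2√h₀ − (0.0326/A) t.
Tank is empty when √h = 0: t_empty = 2A√h₀/0.0326.
t_empty = 2·3.68·√3.82/0.0326 = 7.3600·1.9545/0.0326 = 441.26 s.

441 s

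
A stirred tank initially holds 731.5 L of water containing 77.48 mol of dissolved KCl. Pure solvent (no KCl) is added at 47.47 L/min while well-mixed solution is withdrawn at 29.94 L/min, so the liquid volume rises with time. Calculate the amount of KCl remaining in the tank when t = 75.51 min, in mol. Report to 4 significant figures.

13.27 mol

Let m(t) be the amount of KCl. Volume: V(t) = V₀ + (Q_in − Q_out) t = 731.5 + 17.5300 t; V(75.51) = 2055.19 L.
Solute balance: dm/dt = 0 − Q_out C = −Q_out m/V(t).
Separate: dm/m = −Q_out dt/V(t) ⇒ ln(m/m₀) = −(Q_out/(Q_in−Q_out)) ln(V/V₀).
m = m₀ (V₀/V)^(Q_out/(Q_in−Q_out)) = 77.48 × (731.5/2055.19)^(1.70793) = 13.2724 mol.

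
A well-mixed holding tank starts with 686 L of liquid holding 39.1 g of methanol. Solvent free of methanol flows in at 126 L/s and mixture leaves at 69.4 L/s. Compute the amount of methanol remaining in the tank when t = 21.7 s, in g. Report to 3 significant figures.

11.1 g

Total volume: dV/dt = Q_in − Q_out = 56.600 L/s, so V(t) = 686 + 56.600 t and V(21.7) = 1914.2 L.
Species balance (pure solvent in): dm/dt = −Q_out · m/V(t).
Separate: dm/m = −Q_out dt/V(t) ⇒ ln(m/m₀) = −(Q_out/(Q_in−Q_out)) ln(V/V₀).
m = m₀ (V₀/V)^(Q_out/(Q_in−Q_out)) = 39.1 × (686/1914.2)^(1.2261) = 11.110 g.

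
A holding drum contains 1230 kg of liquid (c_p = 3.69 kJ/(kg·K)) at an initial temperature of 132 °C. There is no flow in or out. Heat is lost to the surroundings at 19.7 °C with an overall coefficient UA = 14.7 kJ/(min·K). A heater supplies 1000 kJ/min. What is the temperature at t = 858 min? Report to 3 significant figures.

Lumped-capacitance energy balance: M c_p dT/dt = UA(T_amb − T) + Q̇.
dT/dt = (T_ss − T)/τ with T_ss = T_amb + Q̇/UA = 19.7 + 1000/14.7 = 87.727 °C, τ = M c_p/UA = 1230·3.69/14.7 = 308.76 min.
Integrating: T(t) = T_ss + (T₀ − T_ss) e^(−t/τ).
T(858) = 87.727 + (44.273)·0.062107 = 90.477 °C.

90.5 °C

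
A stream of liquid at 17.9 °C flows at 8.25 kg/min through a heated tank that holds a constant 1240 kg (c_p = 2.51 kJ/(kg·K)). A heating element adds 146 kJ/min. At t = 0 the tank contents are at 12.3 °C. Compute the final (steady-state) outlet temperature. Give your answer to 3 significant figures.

First-law balance (no shaft work): M c_p dT/dt = ṁ c_p (T_in − T) + 146.
At steady state dT/dt = 0 ⇒ T_ss = T_in + Q̇/(ṁ c_p) = 17.9 + 146/(8.25·2.51) = 24.951 °C.

25.0 °C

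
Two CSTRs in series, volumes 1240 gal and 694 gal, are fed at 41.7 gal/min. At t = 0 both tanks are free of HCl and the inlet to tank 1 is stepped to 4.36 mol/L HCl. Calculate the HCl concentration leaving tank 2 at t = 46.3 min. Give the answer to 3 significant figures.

Time constants: τᵢ = Vᵢ/Q for each well-mixed tank.
τ₁ = 1240/41.7 = 29.736 min; τ₂ = 694/41.7 = 16.643 min.
Solving the cascade with C₁(0)=C₂(0)=0 gives C₂(t) = C_in[1 − (τ₁ e^(−t/τ₁) − τ₂ e^(−t/τ₂))/(τ₁ − τ₂)].
At t = 46.3: e^(−t/τ₁) = 0.21076, e^(−t/τ₂) = 0.061914.
C₂ = 4.36·[1 − (29.736·0.21076 − 16.643·0.061914)/(13.094)] = 4.36·0.60004 = 2.6162 mol/L.

2.62 mol/L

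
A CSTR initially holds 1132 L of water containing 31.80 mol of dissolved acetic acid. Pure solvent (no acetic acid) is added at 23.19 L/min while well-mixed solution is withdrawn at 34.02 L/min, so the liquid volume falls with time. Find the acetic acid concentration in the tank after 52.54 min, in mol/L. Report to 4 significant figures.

Total volume: dV/dt = Q_in − Q_out = -10.8300 L/min, so V(t) = 1132 − 10.8300 t and V(52.54) = 562.992 L.
Solute balance: dm/dt = 0 − Q_out C = −Q_out m/V(t).
dm/m = −Q_out dt/(V₀ − 10.8300 t); integrating gives ln(m/m₀) = −(Q_out/(Q_in−Q_out)) ln(V/V₀).
m = m₀ (V₀/V)^(Q_out/(Q_in−Q_out)) = 31.80 × (1132/562.992)^(-3.14127) = 3.54437 mol.
C = m/V = 3.54437/562.992 = 0.00629560 mol/L.

0.006296 mol/L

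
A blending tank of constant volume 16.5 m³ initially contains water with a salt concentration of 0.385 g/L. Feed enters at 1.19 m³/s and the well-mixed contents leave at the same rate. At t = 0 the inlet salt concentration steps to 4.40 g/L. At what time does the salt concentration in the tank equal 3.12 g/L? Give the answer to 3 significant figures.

Transient balance on the dissolved component: V dC/dt = Q(C_in − C), so τ = V/Q = 13.866 s.
C(t) = C_in + (C₀ − C_in) e^(−t/τ). Set C = 3.12 and solve for t:
e^(−t/τ) = (C − C_in)/(C₀ − C_in) = (3.12 − 4.40)/(0.385 − 4.40) = 0.31880
t = −τ ln(…) = 13.866 × 1.1432 = 15.851 s.

15.9 s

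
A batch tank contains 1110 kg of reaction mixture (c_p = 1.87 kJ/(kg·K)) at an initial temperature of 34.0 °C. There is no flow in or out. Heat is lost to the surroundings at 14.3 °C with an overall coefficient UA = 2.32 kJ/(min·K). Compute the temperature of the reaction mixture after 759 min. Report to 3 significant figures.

22.7 °C

M c_p dT/dt = −UA(T − T_amb).
dT/dt = (T_ss − T)/τ with T_ss = T_amb = 14.300 °C, τ = M c_p/UA = 1110·1.87/2.32 = 894.70 min.
Integrating: T(t) = T_ss + (T₀ − T_ss) e^(−t/τ).
T(759) = 14.300 + (19.700)·0.42813 = 22.734 °C.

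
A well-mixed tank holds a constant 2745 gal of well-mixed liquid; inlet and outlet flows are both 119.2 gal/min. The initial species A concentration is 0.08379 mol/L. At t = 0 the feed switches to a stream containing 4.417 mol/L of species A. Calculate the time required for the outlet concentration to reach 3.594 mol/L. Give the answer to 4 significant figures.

Species balance: V dC/dt = Q(C_in − C) ⇒ τ = V/Q = 23.0285 min.
C(t) = C_in + (C₀ − C_in) e^(−t/τ). Set C = 3.594 and solve for t:
e^(−t/τ) = (C − C_in)/(C₀ − C_in) = (3.594 − 4.417)/(0.08379 − 4.417) = 0.189928
t = −τ ln(…) = 23.0285 × 1.66111 = 38.2529 min.

38.25 min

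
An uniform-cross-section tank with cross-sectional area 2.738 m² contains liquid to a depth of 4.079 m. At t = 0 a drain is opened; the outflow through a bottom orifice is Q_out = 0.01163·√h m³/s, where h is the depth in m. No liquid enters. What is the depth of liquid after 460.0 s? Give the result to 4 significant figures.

1.087 m

Unsteady balance on liquid volume: A dh/dt = −0.01163 √h.
This is separable: 2 d(√h)/dt = −0.01163/A, so √h = √h₀ − (0.01163/(2A)) t.
√h = √4.079 − 0.01163·460.0/(2·2.738) = 2.01965 − 0.976954 = 1.04270.
h = 1.04270² = 1.08722 m.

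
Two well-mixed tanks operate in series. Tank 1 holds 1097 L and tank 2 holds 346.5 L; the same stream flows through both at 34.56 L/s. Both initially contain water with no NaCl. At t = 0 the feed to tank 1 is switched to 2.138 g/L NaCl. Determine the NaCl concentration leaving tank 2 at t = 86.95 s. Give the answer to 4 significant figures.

1.936 g/L

Species balance on tank i: dCᵢ/dt = (Cᵢ₋₁ − Cᵢ)/τᵢ with τᵢ = Vᵢ/Q.
τ₁ = 1097/34.56 = 31.7419 s; τ₂ = 346.5/34.56 = 10.0260 s.
Solving the cascade with C₁(0)=C₂(0)=0 gives C₂(t) = C_in[1 − (τ₁ e^(−t/τ₁) − τ₂ e^(−t/τ₂))/(τ₁ − τ₂)].
At t = 86.95: e^(−t/τ₁) = 0.0646167, e^(−t/τ₂) = 0.000171245.
C₂ = 2.138·[1 − (31.7419·0.0646167 − 10.0260·0.000171245)/(21.7159)] = 2.138·0.905629 = 1.93624 g/L.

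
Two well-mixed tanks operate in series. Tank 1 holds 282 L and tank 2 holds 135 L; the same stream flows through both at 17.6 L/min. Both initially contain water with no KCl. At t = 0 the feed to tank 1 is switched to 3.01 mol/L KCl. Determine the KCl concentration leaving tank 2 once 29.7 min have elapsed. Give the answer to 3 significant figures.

2.16 mol/L

Species balance on tank i: dCᵢ/dt = (Cᵢ₋₁ − Cᵢ)/τᵢ with τᵢ = Vᵢ/Q.
τ₁ = 282/17.6 = 16.023 min; τ₂ = 135/17.6 = 7.6705 min.
Solving the cascade with C₁(0)=C₂(0)=0 gives C₂(t) = C_in[1 − (τ₁ e^(−t/τ₁) − τ₂ e^(−t/τ₂))/(τ₁ − τ₂)].
At t = 29.7: e^(−t/τ₁) = 0.15667, e^(−t/τ₂) = 0.020817.
C₂ = 3.01·[1 − (16.023·0.15667 − 7.6705·0.020817)/(8.3523)] = 3.01·0.71857 = 2.1629 mol/L.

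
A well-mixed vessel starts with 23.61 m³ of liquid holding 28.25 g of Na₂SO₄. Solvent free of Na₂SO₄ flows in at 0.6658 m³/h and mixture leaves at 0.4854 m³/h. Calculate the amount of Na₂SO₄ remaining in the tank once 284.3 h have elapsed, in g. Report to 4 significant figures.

Total volume: dV/dt = Q_in − Q_out = 0.180400 m³/h, so V(t) = 23.61 + 0.180400 t and V(284.3) = 74.8977 m³.
Solute balance: dm/dt = 0 − Q_out C = −Q_out m/V(t).
Separate: dm/m = −Q_out dt/V(t) ⇒ ln(m/m₀) = −(Q_out/(Q_in−Q_out)) ln(V/V₀).
m = m₀ (V₀/V)^(Q_out/(Q_in−Q_out)) = 28.25 × (23.61/74.8977)^(2.69069) = 1.26468 g.

1.265 g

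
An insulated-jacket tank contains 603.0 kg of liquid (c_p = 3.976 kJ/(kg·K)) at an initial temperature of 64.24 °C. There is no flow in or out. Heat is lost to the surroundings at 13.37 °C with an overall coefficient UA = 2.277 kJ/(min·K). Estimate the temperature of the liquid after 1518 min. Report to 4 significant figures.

Unsteady energy balance on the tank contents: M c_p dT/dt = −UA(T − T_amb).
dT/dt = (T_ss − T)/τ with T_ss = T_amb = 13.3700 °C, τ = M c_p/UA = 603.0·3.976/2.277 = 1052.93 min.
T approaches T_ss exponentially: T(t) = T_ss + (T₀ − T_ss) e^(−t/τ).
T(1518) = 13.3700 + (50.8700)·0.236528 = 25.4022 °C.

25.40 °C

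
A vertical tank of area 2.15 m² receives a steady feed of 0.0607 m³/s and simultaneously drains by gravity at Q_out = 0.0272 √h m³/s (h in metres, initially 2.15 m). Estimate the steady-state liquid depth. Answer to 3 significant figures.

4.98 m

A dh/dt = Q_in − 0.0272 √h. Steady state requires inflow = outflow:
Q_in = 0.0272 √h_ss ⇒ √h_ss = 0.0607/0.0272 = 2.2316.
h_ss = 2.2316² = 4.9801 m. (Since h₀ = 2.15 m < h_ss, the level will rise toward this value.)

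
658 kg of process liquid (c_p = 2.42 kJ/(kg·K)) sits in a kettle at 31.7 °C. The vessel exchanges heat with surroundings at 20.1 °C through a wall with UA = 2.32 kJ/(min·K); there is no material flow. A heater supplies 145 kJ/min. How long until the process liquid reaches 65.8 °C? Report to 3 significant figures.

M c_p dT/dt = −UA(T − T_amb) + Q̇.
τ = M c_p/UA = 686.36 min; T_ss = T_amb + Q̇/UA = 20.1 + 145/2.32 = 82.600 °C.
T(t) = T_ss + (T₀ − T_ss)e^(−t/τ); set T = 65.8:
t = −τ ln[(T − T_ss)/(T₀ − T_ss)] = −686.36 · ln(0.33006) = 760.82 min.

761 min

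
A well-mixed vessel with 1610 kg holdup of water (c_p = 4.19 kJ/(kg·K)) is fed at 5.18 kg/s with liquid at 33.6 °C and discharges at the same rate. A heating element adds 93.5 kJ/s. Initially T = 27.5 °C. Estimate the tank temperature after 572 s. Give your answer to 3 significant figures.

36.3 °C

M c_p dT/dt = ṁ c_p (T_in − T) + Q̇.
τ = M/ṁ = 310.81 s; T_ss = T_in + Q̇/(ṁ c_p) = 33.6 + 93.5/(5.18·4.19) = 37.908 °C.
T approaches T_ss exponentially: T(t) = T_ss + (T₀ − T_ss) e^(−t/τ).
T(572) = 37.908 + (-10.408)·e^(−572/310.81) = 37.908 + (-10.408)·0.15876 = 36.256 °C.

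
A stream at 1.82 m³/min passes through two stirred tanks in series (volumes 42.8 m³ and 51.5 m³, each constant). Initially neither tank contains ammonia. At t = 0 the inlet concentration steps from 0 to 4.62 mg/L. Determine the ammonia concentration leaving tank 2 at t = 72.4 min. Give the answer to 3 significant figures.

Each tank obeys Vᵢ dCᵢ/dt = Q(Cᵢ₋₁ − Cᵢ), so τᵢ = Vᵢ/Q.
τ₁ = 42.8/1.82 = 23.516 min; τ₂ = 51.5/1.82 = 28.297 min.
Solving the cascade with C₁(0)=C₂(0)=0 gives C₂(t) = C_in[1 − (τ₁ e^(−t/τ₁) − τ₂ e^(−t/τ₂))/(τ₁ − τ₂)].
At t = 72.4: e^(−t/τ₁) = 0.046019, e^(−t/τ₂) = 0.077413.
C₂ = 4.62·[1 − (23.516·0.046019 − 28.297·0.077413)/(-4.7802)] = 4.62·0.76815 = 3.5488 mg/L.

3.55 mg/L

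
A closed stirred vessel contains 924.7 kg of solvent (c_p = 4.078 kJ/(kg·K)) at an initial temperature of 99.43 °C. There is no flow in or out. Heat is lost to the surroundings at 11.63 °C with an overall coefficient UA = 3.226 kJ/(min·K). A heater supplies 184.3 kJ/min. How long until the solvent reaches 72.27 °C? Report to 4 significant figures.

2534 min

Lumped-capacitance energy balance: M c_p dT/dt = UA(T_amb − T) + Q̇.
τ = M c_p/UA = 1168.92 min; T_ss = T_amb + Q̇/UA = 11.63 + 184.3/3.226 = 68.7596 °C.
T(t) = T_ss + (T₀ − T_ss)e^(−t/τ); set T = 72.27:
t = −τ ln[(T − T_ss)/(T₀ − T_ss)] = −1168.92 · ln(0.114456) = 2533.70 min.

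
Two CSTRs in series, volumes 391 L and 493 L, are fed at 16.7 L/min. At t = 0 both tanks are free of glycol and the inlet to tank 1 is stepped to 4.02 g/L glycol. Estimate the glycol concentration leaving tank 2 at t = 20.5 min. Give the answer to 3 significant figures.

0.738 g/L

Time constants: τᵢ = Vᵢ/Q for each well-mixed tank.
τ₁ = 391/16.7 = 23.413 min; τ₂ = 493/16.7 = 29.521 min.
Solving the cascade with C₁(0)=C₂(0)=0 gives C₂(t) = C_in[1 − (τ₁ e^(−t/τ₁) − τ₂ e^(−t/τ₂))/(τ₁ − τ₂)].
At t = 20.5: e^(−t/τ₁) = 0.41662, e^(−t/τ₂) = 0.49936.
C₂ = 4.02·[1 − (23.413·0.41662 − 29.521·0.49936)/(-6.1078)] = 4.02·0.18346 = 0.73752 g/L.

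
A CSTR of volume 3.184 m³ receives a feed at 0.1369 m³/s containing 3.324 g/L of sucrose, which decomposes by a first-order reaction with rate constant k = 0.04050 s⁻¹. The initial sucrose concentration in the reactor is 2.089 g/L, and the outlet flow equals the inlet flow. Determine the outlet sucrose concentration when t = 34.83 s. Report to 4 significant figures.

1.732 g/L

V dC/dt = Q(C_in − C) − k V C.
dC/dt = (Q/V) C_in − (Q/V + k) C; effective rate a = Q/V + k = 0.0429962 + 0.04050 = 0.0834962 s⁻¹.
C_ss = Q C_in/(Q + kV) = 1.71169 g/L; C(t) = C_ss + (C₀ − C_ss) e^(−a t).
C(34.83) = 1.71169 + (0.377312)·e^(−0.0834962·34.83) = 1.71169 + (0.377312)·0.0545753 = 1.73228 g/L.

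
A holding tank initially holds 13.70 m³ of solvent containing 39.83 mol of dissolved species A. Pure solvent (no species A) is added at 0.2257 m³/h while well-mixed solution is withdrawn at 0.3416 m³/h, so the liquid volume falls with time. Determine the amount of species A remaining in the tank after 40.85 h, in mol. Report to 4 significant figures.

Let m(t) be the amount of species A. Volume: V(t) = V₀ + (Q_in − Q_out) t = 13.70 − 0.115900 t; V(40.85) = 8.96548 m³.
Species balance (pure solvent in): dm/dt = −Q_out · m/V(t).
dm/m = −Q_out dt/(V₀ − 0.115900 t); integrating gives ln(m/m₀) = −(Q_out/(Q_in−Q_out)) ln(V/V₀).
m = m₀ (V₀/V)^(Q_out/(Q_in−Q_out)) = 39.83 × (13.70/8.96548)^(-2.94737) = 11.4146 mol.

11.41 mol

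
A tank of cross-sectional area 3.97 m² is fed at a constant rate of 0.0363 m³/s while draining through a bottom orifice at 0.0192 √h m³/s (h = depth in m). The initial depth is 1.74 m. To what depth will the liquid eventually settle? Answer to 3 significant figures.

3.57 m

Level balance: A dh/dt = 0.0363 − 0.0192 √h. Setting dh/dt = 0:
Q_in = 0.0192 √h_ss ⇒ √h_ss = 0.0363/0.0192 = 1.8906.
h_ss = 1.8906² = 3.5745 m. (Since h₀ = 1.74 m < h_ss, the level will rise toward this value.)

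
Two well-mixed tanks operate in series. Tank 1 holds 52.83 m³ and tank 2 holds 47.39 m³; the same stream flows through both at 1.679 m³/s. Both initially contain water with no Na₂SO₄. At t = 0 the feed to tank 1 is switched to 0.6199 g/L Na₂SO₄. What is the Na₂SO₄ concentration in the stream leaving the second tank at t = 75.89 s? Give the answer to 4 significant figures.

0.4472 g/L

Time constants: τᵢ = Vᵢ/Q for each well-mixed tank.
τ₁ = 52.83/1.679 = 31.4652 s; τ₂ = 47.39/1.679 = 28.2251 s.
Tank 1: C₁ = C_in(1 − e^(−t/τ₁)). Tank 2 (τ₁ ≠ τ₂): C₂ = C_in[1 − (τ₁ e^(−t/τ₁) − τ₂ e^(−t/τ₂))/(τ₁ − τ₂)].
At t = 75.89: e^(−t/τ₁) = 0.0896471, e^(−t/τ₂) = 0.0679666.
C₂ = 0.6199·[1 − (31.4652·0.0896471 − 28.2251·0.0679666)/(3.24002)] = 0.6199·0.721486 = 0.447249 g/L.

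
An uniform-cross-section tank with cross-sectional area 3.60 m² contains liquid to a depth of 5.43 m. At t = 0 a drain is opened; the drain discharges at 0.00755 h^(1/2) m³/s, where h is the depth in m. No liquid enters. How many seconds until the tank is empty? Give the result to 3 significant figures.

A dh/dt = −Q_out = −0.00755 √h.
Separate and integrate: 2(√h − √h₀) = −(0.00755/A) t.
Tank is empty when √h = 0: t_empty = 2A√h₀/0.00755.
t_empty = 2·3.60·√5.43/0.00755 = 7.2000·2.3302/0.00755 = 2222.2 s.

2220 s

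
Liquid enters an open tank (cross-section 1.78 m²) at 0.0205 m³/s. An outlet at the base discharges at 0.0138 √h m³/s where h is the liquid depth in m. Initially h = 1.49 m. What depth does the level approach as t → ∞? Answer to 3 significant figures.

2.21 m

Level balance: A dh/dt = 0.0205 − 0.0138 √h. Setting dh/dt = 0:
Q_in = 0.0138 √h_ss ⇒ √h_ss = 0.0205/0.0138 = 1.4855.
h_ss = 1.4855² = 2.2067 m. (Since h₀ = 1.49 m < h_ss, the level will rise toward this value.)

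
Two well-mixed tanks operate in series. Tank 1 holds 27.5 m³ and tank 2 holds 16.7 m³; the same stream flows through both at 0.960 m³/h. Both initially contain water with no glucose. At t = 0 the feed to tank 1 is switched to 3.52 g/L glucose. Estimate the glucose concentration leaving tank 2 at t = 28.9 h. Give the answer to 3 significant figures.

Species balance on tank i: dCᵢ/dt = (Cᵢ₋₁ − Cᵢ)/τᵢ with τᵢ = Vᵢ/Q.
τ₁ = 27.5/0.960 = 28.646 h; τ₂ = 16.7/0.960 = 17.396 h.
Tank 1: C₁ = C_in(1 − e^(−t/τ₁)). Tank 2 (τ₁ ≠ τ₂): C₂ = C_in[1 − (τ₁ e^(−t/τ₁) − τ₂ e^(−t/τ₂))/(τ₁ − τ₂)].
At t = 28.9: e^(−t/τ₁) = 0.36463, e^(−t/τ₂) = 0.18989.
C₂ = 3.52·[1 − (28.646·0.36463 − 17.396·0.18989)/(11.250)] = 3.52·0.36517 = 1.2854 g/L.

1.29 g/L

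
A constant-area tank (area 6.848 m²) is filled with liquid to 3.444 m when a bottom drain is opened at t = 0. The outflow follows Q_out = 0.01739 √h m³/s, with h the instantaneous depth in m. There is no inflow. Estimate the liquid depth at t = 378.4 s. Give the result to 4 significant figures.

A dh/dt = −Q_out = −0.01739 √h.
This is separable: 2 d(√h)/dt = −0.01739/A, so √h = √h₀ − (0.01739/(2A)) t.
√h = √3.444 − 0.01739·378.4/(2·6.848) = 1.85580 − 0.480460 = 1.37534.
h = 1.37534² = 1.89157 m.

1.892 m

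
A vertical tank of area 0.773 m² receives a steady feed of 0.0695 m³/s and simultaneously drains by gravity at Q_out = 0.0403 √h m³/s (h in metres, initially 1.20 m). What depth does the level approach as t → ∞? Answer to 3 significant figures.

2.97 m

Volume balance on the tank: A dh/dt = Q_in − 0.0403 √h. At steady state dh/dt = 0:
Q_in = 0.0403 √h_ss ⇒ √h_ss = 0.0695/0.0403 = 1.7246.
h_ss = 1.7246² = 2.9741 m. (Since h₀ = 1.20 m < h_ss, the level will rise toward this value.)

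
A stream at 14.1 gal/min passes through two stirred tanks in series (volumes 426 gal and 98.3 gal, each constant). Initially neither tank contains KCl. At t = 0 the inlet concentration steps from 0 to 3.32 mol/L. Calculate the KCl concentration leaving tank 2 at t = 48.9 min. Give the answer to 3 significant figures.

Each tank obeys Vᵢ dCᵢ/dt = Q(Cᵢ₋₁ − Cᵢ), so τᵢ = Vᵢ/Q.
τ₁ = 426/14.1 = 30.213 min; τ₂ = 98.3/14.1 = 6.9716 min.
Solving the cascade with C₁(0)=C₂(0)=0 gives C₂(t) = C_in[1 − (τ₁ e^(−t/τ₁) − τ₂ e^(−t/τ₂))/(τ₁ − τ₂)].
At t = 48.9: e^(−t/τ₁) = 0.19819, e^(−t/τ₂) = 0.00089908.
C₂ = 3.32·[1 − (30.213·0.19819 − 6.9716·0.00089908)/(23.241)] = 3.32·0.74263 = 2.4655 mol/L.

2.47 mol/L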